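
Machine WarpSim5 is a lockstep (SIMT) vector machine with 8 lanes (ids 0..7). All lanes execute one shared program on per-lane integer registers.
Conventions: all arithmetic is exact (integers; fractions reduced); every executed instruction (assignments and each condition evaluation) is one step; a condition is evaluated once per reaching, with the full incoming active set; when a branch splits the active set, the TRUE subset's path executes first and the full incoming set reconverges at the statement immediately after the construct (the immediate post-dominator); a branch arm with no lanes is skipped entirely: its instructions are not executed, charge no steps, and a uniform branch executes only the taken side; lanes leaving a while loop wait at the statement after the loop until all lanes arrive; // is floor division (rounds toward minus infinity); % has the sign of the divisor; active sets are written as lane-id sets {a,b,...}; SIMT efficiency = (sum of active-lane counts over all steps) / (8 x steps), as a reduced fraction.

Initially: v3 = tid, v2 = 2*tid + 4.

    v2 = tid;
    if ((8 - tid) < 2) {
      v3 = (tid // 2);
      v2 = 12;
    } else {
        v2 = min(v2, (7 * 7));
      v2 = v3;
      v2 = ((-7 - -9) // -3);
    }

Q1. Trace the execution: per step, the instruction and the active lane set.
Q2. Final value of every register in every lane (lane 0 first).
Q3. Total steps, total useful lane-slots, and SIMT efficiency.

step 0: v2 <- tid                    {0,1,2,3,4,5,6,7}
step 1: eval ((8 - tid) < 2)         {0,1,2,3,4,5,6,7}
step 2: v3 <- (tid // 2)             {7}
step 3: v2 <- 12                     {7}
step 4: v2 <- min(v2, (7 * 7))       {0,1,2,3,4,5,6}
step 5: v2 <- v3                     {0,1,2,3,4,5,6}
step 6: v2 <- ((-7 - -9) // -3)      {0,1,2,3,4,5,6}

Answer: 7 steps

v3: 0,1,2,3,4,5,6,3
v2: -1,-1,-1,-1,-1,-1,-1,12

steps = 7; useful = 39; efficiency = 39/56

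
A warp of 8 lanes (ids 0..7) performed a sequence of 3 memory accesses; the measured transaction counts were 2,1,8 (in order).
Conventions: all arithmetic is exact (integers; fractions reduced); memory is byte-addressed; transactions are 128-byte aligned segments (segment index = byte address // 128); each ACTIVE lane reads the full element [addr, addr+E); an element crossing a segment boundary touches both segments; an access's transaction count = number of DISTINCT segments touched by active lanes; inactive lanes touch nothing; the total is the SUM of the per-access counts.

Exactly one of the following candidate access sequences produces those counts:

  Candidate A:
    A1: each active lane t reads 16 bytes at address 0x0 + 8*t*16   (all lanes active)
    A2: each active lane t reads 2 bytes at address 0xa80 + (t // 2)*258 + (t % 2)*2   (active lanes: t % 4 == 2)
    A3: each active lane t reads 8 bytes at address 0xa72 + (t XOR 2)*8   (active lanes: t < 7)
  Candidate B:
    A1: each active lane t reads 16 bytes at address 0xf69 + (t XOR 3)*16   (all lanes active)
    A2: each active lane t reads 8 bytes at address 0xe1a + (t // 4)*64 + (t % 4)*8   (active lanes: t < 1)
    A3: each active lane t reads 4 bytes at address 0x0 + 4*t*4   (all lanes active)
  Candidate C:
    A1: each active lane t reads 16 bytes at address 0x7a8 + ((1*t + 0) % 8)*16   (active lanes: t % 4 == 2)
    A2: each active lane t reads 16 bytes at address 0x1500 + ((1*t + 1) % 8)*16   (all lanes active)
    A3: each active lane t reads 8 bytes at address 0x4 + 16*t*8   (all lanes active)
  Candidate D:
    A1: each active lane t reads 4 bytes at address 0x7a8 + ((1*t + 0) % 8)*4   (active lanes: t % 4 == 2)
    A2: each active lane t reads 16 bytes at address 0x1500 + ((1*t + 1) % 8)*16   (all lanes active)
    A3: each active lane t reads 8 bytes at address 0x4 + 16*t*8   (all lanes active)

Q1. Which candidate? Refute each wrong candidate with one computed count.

A: A1 gives 8 transactions, not 2
B: A3 gives 1 transaction, not 8
D: A1 gives 1 transaction, not 2
C: all counts match (2,1,8)

Answer: C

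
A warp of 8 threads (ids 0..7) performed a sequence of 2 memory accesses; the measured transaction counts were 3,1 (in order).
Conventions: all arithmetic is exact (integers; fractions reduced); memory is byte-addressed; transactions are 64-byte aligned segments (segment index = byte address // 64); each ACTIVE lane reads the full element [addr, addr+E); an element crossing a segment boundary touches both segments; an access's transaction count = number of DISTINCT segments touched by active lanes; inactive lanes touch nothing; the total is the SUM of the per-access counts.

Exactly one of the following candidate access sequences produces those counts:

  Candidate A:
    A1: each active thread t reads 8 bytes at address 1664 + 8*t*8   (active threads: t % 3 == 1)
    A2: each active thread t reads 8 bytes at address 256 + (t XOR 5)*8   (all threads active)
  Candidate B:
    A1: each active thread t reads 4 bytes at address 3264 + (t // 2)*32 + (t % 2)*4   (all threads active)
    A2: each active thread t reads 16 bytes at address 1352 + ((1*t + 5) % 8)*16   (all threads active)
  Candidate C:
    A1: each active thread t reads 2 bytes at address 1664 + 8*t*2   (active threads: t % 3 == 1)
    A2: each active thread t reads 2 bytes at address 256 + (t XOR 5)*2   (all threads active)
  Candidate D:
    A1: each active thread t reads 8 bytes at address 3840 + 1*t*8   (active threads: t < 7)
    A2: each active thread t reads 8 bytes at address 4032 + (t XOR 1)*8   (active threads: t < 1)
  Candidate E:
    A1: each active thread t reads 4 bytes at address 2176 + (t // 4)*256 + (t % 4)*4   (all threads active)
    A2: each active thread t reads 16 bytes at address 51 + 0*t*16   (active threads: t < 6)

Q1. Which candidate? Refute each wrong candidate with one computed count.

B: A1 gives 2 transactions, not 3
C: A1 gives 2 transactions, not 3
D: A1 gives 1 transaction, not 3
E: A1 gives 2 transactions, not 3
A: all counts match (3,1)

Answer: A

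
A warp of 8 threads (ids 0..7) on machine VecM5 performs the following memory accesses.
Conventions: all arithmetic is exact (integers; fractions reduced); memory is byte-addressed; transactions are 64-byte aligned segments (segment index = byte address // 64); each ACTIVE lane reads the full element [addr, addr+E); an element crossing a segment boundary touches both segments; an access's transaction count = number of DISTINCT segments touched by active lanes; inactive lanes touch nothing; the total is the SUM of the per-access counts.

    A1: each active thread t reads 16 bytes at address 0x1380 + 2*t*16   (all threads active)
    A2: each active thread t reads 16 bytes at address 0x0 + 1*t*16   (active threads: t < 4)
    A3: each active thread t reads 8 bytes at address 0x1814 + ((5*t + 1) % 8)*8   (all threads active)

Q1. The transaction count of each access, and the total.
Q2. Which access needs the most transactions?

A1: 4 transactions
A2: 1 transaction
A3: 2 transactions

Answer: 4,1,2; total 7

Answer: A1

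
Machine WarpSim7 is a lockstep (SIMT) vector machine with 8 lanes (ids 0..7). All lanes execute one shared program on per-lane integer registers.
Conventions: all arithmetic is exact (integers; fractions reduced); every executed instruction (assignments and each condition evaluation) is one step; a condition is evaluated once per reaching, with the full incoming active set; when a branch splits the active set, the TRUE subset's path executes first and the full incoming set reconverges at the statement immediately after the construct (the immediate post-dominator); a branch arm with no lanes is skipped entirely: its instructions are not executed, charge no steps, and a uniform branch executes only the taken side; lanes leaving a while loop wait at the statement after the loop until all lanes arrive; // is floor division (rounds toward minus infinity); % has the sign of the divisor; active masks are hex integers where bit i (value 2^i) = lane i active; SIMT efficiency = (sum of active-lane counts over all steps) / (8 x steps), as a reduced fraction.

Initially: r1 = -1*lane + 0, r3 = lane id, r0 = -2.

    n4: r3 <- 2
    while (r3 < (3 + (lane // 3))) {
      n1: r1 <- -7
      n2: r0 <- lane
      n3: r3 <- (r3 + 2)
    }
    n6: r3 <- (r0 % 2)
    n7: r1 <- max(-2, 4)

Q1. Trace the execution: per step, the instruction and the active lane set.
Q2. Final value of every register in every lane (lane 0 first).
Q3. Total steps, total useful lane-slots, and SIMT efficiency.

step 0: r3 <- 2                      0xff
step 1: eval (r3 < (3 + (lane // 3))) 0xff
step 2: r1 <- -7                     0xff
step 3: r0 <- lane                   0xff
step 4: r3 <- (r3 + 2)               0xff
step 5: eval (r3 < (3 + (lane // 3))) 0xff
step 6: r1 <- -7                     0xc0
step 7: r0 <- lane                   0xc0
step 8: r3 <- (r3 + 2)               0xc0
step 9: eval (r3 < (3 + (lane // 3))) 0xc0
step 10: r3 <- (r0 % 2)               0xff
step 11: r1 <- max(-2, 4)             0xff

Answer: 12 steps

r1: 4,4,4,4,4,4,4,4
r3: 0,1,0,1,0,1,0,1
r0: 0,1,2,3,4,5,6,7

steps = 12; useful = 72; efficiency = 72/96 = 3/4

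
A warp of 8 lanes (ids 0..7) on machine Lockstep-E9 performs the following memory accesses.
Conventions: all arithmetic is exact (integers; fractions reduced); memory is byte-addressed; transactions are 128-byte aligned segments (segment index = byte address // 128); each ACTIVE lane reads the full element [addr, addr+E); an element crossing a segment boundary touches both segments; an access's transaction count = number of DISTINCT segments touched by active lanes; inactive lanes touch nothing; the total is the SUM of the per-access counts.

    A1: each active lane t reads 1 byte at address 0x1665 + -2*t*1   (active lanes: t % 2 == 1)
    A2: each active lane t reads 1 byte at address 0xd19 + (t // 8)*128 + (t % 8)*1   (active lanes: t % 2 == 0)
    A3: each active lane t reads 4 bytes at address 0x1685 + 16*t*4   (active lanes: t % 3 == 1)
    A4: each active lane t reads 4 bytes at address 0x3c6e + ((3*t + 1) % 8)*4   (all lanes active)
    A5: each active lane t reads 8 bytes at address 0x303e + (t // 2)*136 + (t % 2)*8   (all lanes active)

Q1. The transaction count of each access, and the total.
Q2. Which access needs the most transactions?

A1: 1 transaction
A2: 1 transaction
A3: 3 transactions
A4: 2 transactions
A5: 4 transactions

Answer: 1,1,3,2,4; total 11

Answer: A5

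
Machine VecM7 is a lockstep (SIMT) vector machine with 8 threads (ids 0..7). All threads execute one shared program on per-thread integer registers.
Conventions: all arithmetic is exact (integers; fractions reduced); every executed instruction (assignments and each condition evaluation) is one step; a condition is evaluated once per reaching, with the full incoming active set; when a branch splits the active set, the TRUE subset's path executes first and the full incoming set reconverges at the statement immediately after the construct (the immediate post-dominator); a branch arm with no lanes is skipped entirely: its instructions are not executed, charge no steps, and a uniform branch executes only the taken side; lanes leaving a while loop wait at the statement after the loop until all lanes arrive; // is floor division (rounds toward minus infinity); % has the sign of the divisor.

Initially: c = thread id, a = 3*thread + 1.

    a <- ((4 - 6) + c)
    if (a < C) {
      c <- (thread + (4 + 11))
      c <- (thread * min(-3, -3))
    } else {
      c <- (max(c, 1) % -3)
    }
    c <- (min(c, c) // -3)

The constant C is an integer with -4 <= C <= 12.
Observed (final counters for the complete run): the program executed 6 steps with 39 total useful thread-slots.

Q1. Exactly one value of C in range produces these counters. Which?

Answer: C = 5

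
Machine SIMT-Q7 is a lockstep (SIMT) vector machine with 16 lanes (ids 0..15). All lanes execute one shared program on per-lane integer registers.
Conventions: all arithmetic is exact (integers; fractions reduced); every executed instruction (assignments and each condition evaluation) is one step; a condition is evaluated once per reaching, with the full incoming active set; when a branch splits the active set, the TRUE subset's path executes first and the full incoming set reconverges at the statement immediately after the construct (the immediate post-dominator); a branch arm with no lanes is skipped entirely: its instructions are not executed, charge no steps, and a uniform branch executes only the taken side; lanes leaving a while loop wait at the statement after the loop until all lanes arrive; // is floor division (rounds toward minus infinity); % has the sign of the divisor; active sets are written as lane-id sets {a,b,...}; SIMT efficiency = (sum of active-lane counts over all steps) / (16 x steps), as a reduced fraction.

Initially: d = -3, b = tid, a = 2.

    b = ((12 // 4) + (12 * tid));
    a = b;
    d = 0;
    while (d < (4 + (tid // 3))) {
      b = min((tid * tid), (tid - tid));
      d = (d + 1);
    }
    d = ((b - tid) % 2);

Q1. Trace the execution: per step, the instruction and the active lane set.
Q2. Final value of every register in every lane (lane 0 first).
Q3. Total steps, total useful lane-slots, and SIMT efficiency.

step 0: b <- ((12 // 4) + (12 * tid)) {0,1,2,3,4,5,6,7,8,9,10,11,12,13,14,15}
step 1: a <- b                       {0,1,2,3,4,5,6,7,8,9,10,11,12,13,14,15}
step 2: d <- 0                       {0,1,2,3,4,5,6,7,8,9,10,11,12,13,14,15}
step 3: eval (d < (4 + (tid // 3)))  {0,1,2,3,4,5,6,7,8,9,10,11,12,13,14,15}
step 4: b <- min((tid * tid), (tid - tid)) {0,1,2,3,4,5,6,7,8,9,10,11,12,13,14,15}
step 5: d <- (d + 1)                 {0,1,2,3,4,5,6,7,8,9,10,11,12,13,14,15}
step 6: eval (d < (4 + (tid // 3)))  {0,1,2,3,4,5,6,7,8,9,10,11,12,13,14,15}
step 7: b <- min((tid * tid), (tid - tid)) {0,1,2,3,4,5,6,7,8,9,10,11,12,13,14,15}
step 8: d <- (d + 1)                 {0,1,2,3,4,5,6,7,8,9,10,11,12,13,14,15}
step 9: eval (d < (4 + (tid // 3)))  {0,1,2,3,4,5,6,7,8,9,10,11,12,13,14,15}
step 10: b <- min((tid * tid), (tid - tid)) {0,1,2,3,4,5,6,7,8,9,10,11,12,13,14,15}
step 11: d <- (d + 1)                 {0,1,2,3,4,5,6,7,8,9,10,11,12,13,14,15}
step 12: eval (d < (4 + (tid // 3)))  {0,1,2,3,4,5,6,7,8,9,10,11,12,13,14,15}
step 13: b <- min((tid * tid), (tid - tid)) {0,1,2,3,4,5,6,7,8,9,10,11,12,13,14,15}
step 14: d <- (d + 1)                 {0,1,2,3,4,5,6,7,8,9,10,11,12,13,14,15}
step 15: eval (d < (4 + (tid // 3)))  {0,1,2,3,4,5,6,7,8,9,10,11,12,13,14,15}
step 16: b <- min((tid * tid), (tid - tid)) {3,4,5,6,7,8,9,10,11,12,13,14,15}
step 17: d <- (d + 1)                 {3,4,5,6,7,8,9,10,11,12,13,14,15}
step 18: eval (d < (4 + (tid // 3)))  {3,4,5,6,7,8,9,10,11,12,13,14,15}
step 19: b <- min((tid * tid), (tid - tid)) {6,7,8,9,10,11,12,13,14,15}
step 20: d <- (d + 1)                 {6,7,8,9,10,11,12,13,14,15}
step 21: eval (d < (4 + (tid // 3)))  {6,7,8,9,10,11,12,13,14,15}
step 22: b <- min((tid * tid), (tid - tid)) {9,10,11,12,13,14,15}
step 23: d <- (d + 1)                 {9,10,11,12,13,14,15}
step 24: eval (d < (4 + (tid // 3)))  {9,10,11,12,13,14,15}
step 25: b <- min((tid * tid), (tid - tid)) {12,13,14,15}
step 26: d <- (d + 1)                 {12,13,14,15}
step 27: eval (d < (4 + (tid // 3)))  {12,13,14,15}
step 28: b <- min((tid * tid), (tid - tid)) {15}
step 29: d <- (d + 1)                 {15}
step 30: eval (d < (4 + (tid // 3)))  {15}
step 31: d <- ((b - tid) % 2)         {0,1,2,3,4,5,6,7,8,9,10,11,12,13,14,15}

Answer: 32 steps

d: 0,1,0,1,0,1,0,1,0,1,0,1,0,1,0,1
b: 0,0,0,0,0,0,0,0,0,0,0,0,0,0,0,0
a: 3,15,27,39,51,63,75,87,99,111,123,135,147,159,171,183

steps = 32; useful = 377; efficiency = 377/512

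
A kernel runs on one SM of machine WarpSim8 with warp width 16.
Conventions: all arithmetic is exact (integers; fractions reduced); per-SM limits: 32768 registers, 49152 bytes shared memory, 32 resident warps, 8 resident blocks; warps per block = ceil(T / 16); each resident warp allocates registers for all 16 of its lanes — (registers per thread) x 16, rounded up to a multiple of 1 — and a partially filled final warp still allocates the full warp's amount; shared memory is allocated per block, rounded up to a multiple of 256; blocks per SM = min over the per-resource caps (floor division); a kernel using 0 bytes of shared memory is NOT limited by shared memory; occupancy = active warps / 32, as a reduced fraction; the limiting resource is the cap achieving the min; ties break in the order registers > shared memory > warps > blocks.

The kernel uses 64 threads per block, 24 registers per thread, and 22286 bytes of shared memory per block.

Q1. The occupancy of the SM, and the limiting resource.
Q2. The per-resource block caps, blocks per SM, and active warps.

Answer: occupancy 1/4, limited by shared memory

registers: 21 blocks
shared memory: 2 blocks
warps: 8 blocks
blocks: 8 blocks

Answer: 2 blocks, 8 active warps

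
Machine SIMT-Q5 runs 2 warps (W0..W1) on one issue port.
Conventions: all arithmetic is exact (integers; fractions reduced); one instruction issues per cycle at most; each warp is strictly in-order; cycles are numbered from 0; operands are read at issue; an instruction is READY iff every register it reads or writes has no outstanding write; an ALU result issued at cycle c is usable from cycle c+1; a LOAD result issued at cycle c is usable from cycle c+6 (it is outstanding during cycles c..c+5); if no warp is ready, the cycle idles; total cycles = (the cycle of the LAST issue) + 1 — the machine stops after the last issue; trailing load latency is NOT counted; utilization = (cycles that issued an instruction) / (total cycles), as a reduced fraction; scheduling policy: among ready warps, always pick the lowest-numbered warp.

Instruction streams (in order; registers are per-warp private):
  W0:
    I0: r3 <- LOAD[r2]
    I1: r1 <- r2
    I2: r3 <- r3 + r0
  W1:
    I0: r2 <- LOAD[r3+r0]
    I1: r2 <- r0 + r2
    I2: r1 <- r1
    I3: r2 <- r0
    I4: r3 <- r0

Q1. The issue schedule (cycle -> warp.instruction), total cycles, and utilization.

cycle 0: W0.I0
cycle 1: W0.I1
cycle 2: W1.I0
cycle 3: idle
cycle 4: idle
cycle 5: idle
cycle 6: W0.I2
cycle 7: idle
cycle 8: W1.I1
cycle 9: W1.I2
cycle 10: W1.I3
cycle 11: W1.I4

Answer: 12 cycles, utilization 2/3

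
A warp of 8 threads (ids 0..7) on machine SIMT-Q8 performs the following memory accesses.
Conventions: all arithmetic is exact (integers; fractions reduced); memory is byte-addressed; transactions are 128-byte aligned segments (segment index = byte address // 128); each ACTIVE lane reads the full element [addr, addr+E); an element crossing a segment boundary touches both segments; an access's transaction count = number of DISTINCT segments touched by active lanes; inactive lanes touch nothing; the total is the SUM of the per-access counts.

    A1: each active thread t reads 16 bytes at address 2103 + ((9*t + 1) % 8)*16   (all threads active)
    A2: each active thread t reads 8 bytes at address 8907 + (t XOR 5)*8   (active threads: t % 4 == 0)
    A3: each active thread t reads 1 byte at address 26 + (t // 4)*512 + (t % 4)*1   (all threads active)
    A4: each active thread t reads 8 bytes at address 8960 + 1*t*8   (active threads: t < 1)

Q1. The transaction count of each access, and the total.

A1: 2 transactions
A2: 1 transaction
A3: 2 transactions
A4: 1 transaction

Answer: 2,1,2,1; total 6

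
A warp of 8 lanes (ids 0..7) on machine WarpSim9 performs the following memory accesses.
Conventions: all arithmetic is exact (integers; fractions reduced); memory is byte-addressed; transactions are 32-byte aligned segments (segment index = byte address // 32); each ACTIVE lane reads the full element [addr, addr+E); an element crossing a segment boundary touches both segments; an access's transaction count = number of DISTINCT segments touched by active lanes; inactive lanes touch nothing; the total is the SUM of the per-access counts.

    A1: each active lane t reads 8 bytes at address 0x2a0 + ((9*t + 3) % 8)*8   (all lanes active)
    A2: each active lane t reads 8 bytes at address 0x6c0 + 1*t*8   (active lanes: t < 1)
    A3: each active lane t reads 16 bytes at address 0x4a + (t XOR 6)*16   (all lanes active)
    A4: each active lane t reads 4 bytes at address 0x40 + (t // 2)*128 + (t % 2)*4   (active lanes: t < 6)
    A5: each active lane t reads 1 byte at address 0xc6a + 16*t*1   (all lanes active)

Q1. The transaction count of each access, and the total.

A1: 2 transactions
A2: 1 transaction
A3: 5 transactions
A4: 3 transactions
A5: 4 transactions

Answer: 2,1,5,3,4; total 15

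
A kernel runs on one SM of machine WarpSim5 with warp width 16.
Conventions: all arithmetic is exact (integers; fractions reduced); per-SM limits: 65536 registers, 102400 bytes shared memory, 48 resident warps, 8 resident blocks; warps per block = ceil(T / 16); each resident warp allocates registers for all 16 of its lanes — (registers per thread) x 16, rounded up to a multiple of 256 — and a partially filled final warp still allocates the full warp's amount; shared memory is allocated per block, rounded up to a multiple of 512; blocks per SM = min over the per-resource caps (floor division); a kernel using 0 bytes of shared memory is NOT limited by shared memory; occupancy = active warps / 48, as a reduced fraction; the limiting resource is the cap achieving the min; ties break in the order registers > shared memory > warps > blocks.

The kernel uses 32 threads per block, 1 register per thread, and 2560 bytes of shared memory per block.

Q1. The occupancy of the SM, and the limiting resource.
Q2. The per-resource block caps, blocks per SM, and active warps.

Answer: occupancy 1/3, limited by blocks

registers: 128 blocks
shared memory: 40 blocks
warps: 24 blocks
blocks: 8 blocks

Answer: 8 blocks, 16 active warps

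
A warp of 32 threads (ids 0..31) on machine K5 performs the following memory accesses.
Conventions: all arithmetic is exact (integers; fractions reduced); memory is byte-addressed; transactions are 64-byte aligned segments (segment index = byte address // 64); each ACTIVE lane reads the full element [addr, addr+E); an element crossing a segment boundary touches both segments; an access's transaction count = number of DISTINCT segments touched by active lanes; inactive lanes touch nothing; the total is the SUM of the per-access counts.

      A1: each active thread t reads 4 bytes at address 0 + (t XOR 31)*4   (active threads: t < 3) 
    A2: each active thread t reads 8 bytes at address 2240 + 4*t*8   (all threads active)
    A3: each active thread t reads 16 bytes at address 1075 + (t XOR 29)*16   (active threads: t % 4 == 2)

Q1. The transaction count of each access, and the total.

A1: 1 transaction
A2: 16 transactions
A3: 8 transactions

Answer: 1,16,8; total 25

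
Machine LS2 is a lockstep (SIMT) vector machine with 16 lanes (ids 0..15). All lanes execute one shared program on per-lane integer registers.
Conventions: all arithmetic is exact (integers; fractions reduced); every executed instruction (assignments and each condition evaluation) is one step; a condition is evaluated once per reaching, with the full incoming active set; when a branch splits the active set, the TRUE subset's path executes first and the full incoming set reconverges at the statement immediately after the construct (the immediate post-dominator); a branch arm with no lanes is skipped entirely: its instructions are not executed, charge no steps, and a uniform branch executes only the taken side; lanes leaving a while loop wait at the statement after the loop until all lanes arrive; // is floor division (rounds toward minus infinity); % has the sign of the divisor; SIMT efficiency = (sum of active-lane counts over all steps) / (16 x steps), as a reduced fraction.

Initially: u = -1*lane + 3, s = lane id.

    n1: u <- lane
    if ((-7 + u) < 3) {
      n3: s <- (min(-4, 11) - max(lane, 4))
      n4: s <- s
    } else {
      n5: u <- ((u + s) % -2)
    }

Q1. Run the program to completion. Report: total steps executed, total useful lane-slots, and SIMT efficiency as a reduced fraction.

Answer: 5 steps, 58 useful, 29/40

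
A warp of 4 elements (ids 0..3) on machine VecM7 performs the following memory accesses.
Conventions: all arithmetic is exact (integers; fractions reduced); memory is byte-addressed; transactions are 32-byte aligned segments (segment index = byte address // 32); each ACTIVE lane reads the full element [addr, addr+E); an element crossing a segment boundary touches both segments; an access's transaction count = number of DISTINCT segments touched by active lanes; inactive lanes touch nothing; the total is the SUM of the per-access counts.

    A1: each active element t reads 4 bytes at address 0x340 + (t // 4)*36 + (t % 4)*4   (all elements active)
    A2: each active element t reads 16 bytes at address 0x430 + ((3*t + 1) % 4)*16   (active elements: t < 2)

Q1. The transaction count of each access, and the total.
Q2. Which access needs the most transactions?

A1: 1 transaction
A2: 2 transactions

Answer: 1,2; total 3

Answer: A2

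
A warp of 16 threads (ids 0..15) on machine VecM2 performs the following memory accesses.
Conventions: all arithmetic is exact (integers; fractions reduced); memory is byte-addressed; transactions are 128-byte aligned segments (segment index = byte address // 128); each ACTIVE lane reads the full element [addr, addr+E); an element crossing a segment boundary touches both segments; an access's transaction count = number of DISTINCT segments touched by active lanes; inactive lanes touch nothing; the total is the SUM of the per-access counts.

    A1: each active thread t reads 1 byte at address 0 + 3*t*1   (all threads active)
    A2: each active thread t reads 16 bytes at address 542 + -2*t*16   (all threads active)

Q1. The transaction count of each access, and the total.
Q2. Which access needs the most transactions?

A1: 1 transaction
A2: 5 transactions

Answer: 1,5; total 6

Answer: A2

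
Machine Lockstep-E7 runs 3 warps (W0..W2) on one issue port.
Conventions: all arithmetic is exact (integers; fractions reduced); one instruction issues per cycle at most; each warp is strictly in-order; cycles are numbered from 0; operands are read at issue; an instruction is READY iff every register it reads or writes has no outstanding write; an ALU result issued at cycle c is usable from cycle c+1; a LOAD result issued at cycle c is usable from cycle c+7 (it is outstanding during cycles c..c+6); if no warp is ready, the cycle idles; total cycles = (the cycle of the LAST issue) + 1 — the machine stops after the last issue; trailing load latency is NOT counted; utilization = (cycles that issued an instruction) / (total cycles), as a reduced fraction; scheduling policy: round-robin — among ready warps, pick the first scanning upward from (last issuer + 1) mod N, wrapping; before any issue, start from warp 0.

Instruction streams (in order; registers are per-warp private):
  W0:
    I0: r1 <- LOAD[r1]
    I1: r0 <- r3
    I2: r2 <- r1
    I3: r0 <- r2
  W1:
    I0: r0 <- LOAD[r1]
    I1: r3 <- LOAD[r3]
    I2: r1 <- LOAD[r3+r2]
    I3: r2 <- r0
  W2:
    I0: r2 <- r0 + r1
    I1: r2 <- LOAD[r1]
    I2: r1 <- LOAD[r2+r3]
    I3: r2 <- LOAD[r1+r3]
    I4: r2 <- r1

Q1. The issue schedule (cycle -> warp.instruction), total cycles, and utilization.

cycle 0: W0.I0
cycle 1: W1.I0
cycle 2: W2.I0
cycle 3: W0.I1
cycle 4: W1.I1
cycle 5: W2.I1
cycle 6: idle
cycle 7: W0.I2
cycle 8: W0.I3
cycle 9: idle
cycle 10: idle
cycle 11: W1.I2
cycle 12: W2.I2
cycle 13: W1.I3
cycle 14: idle
cycle 15: idle
cycle 16: idle
cycle 17: idle
cycle 18: idle
cycle 19: W2.I3
cycle 20: idle
cycle 21: idle
cycle 22: idle
cycle 23: idle
cycle 24: idle
cycle 25: idle
cycle 26: W2.I4

Answer: 27 cycles, utilization 13/27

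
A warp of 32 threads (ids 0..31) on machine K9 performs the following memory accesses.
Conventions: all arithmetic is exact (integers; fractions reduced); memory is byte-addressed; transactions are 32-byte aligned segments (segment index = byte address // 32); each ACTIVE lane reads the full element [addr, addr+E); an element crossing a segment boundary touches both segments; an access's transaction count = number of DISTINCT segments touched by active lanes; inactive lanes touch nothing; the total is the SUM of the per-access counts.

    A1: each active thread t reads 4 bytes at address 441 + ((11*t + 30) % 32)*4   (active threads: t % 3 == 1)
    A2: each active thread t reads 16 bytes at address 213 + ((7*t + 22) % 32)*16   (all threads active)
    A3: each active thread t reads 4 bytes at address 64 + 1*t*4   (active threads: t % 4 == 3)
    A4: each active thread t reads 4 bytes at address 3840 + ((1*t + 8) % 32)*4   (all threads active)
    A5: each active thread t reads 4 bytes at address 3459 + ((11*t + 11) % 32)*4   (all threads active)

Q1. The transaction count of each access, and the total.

A1: 3 transactions
A2: 17 transactions
A3: 4 transactions
A4: 4 transactions
A5: 5 transactions

Answer: 3,17,4,4,5; total 33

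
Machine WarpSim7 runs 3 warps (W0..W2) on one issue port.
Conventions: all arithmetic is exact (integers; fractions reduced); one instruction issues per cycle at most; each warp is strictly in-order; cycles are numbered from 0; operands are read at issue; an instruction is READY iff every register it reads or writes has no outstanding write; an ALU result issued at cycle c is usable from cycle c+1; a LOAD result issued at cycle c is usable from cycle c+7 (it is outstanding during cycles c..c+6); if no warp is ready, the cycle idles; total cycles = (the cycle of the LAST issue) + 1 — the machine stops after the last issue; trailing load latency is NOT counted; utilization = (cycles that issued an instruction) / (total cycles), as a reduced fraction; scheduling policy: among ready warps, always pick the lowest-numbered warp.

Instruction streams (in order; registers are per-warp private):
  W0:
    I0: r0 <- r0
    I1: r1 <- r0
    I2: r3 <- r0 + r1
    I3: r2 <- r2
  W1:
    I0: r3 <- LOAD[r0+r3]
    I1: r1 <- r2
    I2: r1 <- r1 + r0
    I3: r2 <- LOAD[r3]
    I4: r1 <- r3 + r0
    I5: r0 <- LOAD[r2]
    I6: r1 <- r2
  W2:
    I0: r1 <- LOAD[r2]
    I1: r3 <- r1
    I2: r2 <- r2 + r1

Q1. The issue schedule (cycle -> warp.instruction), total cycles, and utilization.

cycle 0: W0.I0
cycle 1: W0.I1
cycle 2: W0.I2
cycle 3: W0.I3
cycle 4: W1.I0
cycle 5: W1.I1
cycle 6: W1.I2
cycle 7: W2.I0
cycle 8: idle
cycle 9: idle
cycle 10: idle
cycle 11: W1.I3
cycle 12: W1.I4
cycle 13: idle
cycle 14: W2.I1
cycle 15: W2.I2
cycle 16: idle
cycle 17: idle
cycle 18: W1.I5
cycle 19: W1.I6

Answer: 20 cycles, utilization 7/10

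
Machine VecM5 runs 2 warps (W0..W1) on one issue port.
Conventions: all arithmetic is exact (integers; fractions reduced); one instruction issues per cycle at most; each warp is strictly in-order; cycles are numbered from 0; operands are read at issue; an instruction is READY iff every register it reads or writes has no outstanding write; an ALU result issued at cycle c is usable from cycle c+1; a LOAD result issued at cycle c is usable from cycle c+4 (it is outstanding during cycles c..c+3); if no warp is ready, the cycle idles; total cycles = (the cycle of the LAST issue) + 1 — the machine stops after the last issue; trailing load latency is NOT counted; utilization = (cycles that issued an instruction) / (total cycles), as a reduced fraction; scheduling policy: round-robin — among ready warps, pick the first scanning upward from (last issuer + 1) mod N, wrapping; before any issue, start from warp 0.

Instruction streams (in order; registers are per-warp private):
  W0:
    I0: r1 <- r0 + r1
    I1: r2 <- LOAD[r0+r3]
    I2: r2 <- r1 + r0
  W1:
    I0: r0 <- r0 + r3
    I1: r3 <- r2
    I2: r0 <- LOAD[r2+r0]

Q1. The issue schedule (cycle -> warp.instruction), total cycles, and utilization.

cycle 0: W0.I0
cycle 1: W1.I0
cycle 2: W0.I1
cycle 3: W1.I1
cycle 4: W1.I2
cycle 5: idle
cycle 6: W0.I2

Answer: 7 cycles, utilization 6/7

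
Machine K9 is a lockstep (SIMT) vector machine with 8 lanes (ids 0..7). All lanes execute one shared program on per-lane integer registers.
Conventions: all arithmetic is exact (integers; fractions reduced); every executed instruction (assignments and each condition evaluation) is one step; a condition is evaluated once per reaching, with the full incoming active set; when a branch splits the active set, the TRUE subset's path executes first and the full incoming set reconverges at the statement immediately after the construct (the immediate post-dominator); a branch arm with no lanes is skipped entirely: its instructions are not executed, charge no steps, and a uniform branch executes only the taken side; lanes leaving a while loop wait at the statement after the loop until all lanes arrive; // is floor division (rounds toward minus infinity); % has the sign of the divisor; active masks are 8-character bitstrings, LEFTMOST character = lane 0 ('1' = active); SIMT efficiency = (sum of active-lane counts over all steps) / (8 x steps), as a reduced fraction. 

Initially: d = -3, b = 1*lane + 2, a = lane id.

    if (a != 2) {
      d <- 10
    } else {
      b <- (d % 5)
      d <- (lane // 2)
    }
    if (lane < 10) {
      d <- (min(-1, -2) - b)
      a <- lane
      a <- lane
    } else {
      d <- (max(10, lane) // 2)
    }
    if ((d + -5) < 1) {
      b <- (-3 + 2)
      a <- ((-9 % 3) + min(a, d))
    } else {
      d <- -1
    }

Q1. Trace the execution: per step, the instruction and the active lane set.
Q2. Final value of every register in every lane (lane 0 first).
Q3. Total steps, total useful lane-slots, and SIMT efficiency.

step 0: eval (a != 2)                11111111
step 1: d <- 10                      11011111
step 2: b <- (d % 5)                 00100000
step 3: d <- (lane // 2)             00100000
step 4: eval (lane < 10)             11111111
step 5: d <- (min(-1, -2) - b)       11111111
step 6: a <- lane                    11111111
step 7: a <- lane                    11111111
step 8: eval ((d + -5) < 1)          11111111
step 9: b <- (-3 + 2)                11111111
step 10: a <- ((-9 % 3) + min(a, d))  11111111

Answer: 11 steps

d: -4,-5,-4,-7,-8,-9,-10,-11
b: -1,-1,-1,-1,-1,-1,-1,-1
a: -4,-5,-4,-7,-8,-9,-10,-11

steps = 11; useful = 73; efficiency = 73/88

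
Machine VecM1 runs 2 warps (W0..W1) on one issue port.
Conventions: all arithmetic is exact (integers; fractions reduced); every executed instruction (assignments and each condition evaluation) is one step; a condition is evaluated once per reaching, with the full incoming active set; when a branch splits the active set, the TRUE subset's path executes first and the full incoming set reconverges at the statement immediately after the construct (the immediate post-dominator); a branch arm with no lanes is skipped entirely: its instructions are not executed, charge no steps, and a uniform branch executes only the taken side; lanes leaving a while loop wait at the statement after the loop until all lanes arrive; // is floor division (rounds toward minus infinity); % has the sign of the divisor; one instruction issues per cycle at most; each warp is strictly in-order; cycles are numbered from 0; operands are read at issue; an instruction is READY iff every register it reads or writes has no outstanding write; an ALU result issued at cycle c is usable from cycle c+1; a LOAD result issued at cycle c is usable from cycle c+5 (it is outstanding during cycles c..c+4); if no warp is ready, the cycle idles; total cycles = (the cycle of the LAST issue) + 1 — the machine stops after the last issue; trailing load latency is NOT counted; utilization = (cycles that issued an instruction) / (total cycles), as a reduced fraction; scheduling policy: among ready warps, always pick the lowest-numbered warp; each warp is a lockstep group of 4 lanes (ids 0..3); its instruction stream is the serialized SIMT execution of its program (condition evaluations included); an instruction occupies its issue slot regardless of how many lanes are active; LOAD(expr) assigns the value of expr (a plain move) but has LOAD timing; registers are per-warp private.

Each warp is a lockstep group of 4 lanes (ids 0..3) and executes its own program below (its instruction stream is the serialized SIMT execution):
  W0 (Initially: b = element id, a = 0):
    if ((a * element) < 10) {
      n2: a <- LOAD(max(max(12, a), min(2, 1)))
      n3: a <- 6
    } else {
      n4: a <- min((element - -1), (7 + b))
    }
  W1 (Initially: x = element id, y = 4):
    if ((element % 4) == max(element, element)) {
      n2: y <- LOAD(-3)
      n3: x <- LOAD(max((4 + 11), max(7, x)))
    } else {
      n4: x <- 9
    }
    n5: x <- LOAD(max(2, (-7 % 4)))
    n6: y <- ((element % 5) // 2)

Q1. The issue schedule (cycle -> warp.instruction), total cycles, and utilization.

cycle 0: W0.I0
cycle 1: W0.I1
cycle 2: W1.I0
cycle 3: W1.I1
cycle 4: W1.I2
cycle 5: idle
cycle 6: W0.I2
cycle 7: idle
cycle 8: idle
cycle 9: W1.I3
cycle 10: W1.I4

Answer: 11 cycles, utilization 8/11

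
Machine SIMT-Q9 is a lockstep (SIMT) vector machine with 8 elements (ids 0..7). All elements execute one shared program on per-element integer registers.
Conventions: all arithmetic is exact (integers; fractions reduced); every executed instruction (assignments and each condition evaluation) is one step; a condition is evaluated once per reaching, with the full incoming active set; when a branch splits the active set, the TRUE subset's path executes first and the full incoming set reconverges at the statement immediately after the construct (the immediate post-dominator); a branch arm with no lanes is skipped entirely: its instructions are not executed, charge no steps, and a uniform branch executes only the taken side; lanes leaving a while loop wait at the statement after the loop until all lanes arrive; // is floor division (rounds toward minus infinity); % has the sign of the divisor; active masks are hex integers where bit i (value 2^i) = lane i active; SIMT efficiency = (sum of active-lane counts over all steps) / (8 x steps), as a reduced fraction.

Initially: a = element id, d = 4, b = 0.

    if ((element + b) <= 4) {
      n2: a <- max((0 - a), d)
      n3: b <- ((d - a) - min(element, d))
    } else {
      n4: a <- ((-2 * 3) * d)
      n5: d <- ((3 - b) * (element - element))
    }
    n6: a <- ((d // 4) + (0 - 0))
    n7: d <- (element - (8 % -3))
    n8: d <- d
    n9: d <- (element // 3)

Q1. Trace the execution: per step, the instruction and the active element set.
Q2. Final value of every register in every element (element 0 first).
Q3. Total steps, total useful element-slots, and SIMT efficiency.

step 0: eval ((element + b) <= 4)    0xff
step 1: a <- max((0 - a), d)         0x1f
step 2: b <- ((d - a) - min(element, d)) 0x1f
step 3: a <- ((-2 * 3) * d)          0xe0
step 4: d <- ((3 - b) * (element - element)) 0xe0
step 5: a <- ((d // 4) + (0 - 0))    0xff
step 6: d <- (element - (8 % -3))    0xff
step 7: d <- d                       0xff
step 8: d <- (element // 3)          0xff

Answer: 9 steps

a: 1,1,1,1,1,0,0,0
d: 0,0,0,1,1,1,2,2
b: 0,-1,-2,-3,-4,0,0,0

steps = 9; useful = 56; efficiency = 56/72 = 7/9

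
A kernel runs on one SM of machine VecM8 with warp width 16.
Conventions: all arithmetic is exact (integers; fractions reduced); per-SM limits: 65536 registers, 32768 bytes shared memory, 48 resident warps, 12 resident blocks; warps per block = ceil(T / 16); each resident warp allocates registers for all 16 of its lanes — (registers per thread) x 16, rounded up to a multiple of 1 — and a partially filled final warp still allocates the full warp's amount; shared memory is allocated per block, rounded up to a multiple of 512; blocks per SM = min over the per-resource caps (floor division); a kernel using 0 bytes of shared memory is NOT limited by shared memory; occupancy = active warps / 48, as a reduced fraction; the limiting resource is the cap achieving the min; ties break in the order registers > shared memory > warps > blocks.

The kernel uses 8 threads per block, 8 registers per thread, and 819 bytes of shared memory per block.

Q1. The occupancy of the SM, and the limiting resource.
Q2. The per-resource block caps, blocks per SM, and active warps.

Answer: occupancy 1/4, limited by blocks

registers: 512 blocks
shared memory: 32 blocks
warps: 48 blocks
blocks: 12 blocks

Answer: 12 blocks, 12 active warps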